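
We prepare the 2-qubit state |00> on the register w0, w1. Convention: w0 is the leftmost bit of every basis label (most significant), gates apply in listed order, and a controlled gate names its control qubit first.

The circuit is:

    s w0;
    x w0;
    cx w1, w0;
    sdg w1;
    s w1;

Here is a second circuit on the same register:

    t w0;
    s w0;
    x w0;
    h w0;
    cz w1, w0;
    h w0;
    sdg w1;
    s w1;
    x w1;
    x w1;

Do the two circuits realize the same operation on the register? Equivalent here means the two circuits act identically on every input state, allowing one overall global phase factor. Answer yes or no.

No — the two circuits implement different unitaries, even allowing a global phase.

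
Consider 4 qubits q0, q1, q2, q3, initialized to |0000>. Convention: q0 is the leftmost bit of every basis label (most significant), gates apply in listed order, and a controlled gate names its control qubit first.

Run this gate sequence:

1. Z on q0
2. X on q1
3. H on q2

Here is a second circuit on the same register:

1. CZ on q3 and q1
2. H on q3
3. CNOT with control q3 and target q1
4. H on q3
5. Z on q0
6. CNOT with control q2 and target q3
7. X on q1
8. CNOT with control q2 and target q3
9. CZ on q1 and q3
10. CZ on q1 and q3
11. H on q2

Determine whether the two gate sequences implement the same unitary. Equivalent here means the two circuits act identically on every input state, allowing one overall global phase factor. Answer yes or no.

No, they are not equivalent — no single phase factor reconciles the two unitaries.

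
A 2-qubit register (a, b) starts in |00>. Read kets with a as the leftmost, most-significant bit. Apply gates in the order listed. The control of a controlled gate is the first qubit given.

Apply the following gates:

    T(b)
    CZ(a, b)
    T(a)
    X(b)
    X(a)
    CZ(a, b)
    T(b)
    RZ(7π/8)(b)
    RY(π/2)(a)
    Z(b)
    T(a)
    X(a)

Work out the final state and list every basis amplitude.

The resulting statevector has amplitude 0 on |00>, sqrt(2)*exp(15*I*pi/16)/2 on |01>, 0 on |10>, -sqrt(2)*exp(11*I*pi/16)/2 on |11>.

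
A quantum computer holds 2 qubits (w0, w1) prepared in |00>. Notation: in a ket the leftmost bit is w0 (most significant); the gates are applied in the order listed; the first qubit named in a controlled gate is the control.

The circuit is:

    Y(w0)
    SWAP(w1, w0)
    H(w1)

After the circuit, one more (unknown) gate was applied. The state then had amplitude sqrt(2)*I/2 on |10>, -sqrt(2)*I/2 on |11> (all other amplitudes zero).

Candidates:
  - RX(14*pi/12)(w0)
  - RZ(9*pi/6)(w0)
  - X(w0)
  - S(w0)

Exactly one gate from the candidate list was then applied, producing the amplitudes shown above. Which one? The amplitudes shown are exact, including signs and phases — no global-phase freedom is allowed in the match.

It was X(w0) that produced the state shown.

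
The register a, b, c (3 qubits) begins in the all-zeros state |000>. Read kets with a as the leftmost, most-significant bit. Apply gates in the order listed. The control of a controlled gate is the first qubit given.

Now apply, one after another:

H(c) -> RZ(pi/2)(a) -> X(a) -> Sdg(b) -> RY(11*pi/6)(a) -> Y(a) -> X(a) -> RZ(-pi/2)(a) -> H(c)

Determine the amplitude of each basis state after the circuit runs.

The final amplitudes are I*(-sqrt(6) + sqrt(2))/4 on |000>, sqrt(2)/4 + sqrt(6)/4 on |100>, and 0 on every other basis state.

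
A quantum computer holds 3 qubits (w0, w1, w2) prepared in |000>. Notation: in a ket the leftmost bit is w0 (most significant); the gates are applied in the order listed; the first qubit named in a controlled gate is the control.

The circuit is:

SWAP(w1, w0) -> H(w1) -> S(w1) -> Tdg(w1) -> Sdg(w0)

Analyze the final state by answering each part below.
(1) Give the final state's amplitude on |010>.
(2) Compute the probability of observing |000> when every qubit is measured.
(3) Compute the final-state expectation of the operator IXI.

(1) |010> carries amplitude sqrt(2)*exp(I*pi/4)/2 in the final state.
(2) Outcome |000> occurs with probability 1/2.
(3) In the final state, IXI has expectation sqrt(2)/2.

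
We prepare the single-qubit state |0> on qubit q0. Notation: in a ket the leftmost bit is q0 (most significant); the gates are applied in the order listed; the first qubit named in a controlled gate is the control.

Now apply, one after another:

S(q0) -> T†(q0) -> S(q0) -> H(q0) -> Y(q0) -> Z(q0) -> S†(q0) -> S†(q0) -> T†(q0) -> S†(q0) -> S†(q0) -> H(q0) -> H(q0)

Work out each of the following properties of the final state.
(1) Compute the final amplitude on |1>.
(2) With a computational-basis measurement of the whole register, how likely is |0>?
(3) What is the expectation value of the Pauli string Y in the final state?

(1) |1> carries amplitude -sqrt(2)*exp(I*pi/4)/2 in the final state.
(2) A full measurement returns |0> with probability 1/2.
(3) In the final state, Y has expectation -sqrt(2)/2.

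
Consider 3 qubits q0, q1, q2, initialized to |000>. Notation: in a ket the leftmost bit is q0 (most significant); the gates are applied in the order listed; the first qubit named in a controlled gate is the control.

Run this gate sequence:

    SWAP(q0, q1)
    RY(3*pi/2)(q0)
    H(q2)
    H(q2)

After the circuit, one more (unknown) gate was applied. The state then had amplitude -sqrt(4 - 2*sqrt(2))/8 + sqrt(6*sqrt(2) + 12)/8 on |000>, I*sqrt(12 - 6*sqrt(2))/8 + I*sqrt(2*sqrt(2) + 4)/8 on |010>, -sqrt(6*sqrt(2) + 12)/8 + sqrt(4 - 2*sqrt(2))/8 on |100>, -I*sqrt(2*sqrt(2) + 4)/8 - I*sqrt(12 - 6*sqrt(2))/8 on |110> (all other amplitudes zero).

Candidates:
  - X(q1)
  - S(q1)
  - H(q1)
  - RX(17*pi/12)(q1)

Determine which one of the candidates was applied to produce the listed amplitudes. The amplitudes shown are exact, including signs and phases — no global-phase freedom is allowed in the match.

The unique candidate consistent with the amplitudes is RX(17*pi/12)(q1). Key observation: the block from step 3 through step 4 cancels to the identity and can be dropped.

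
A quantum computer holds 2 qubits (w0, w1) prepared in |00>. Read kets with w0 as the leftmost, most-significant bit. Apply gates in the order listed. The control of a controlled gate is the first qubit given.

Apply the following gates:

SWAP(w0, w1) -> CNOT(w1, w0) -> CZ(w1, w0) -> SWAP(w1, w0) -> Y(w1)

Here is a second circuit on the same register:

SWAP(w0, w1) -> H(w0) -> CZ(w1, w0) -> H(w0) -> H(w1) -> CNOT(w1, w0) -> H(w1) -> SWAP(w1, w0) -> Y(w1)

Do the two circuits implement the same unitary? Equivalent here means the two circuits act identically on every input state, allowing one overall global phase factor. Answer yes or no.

No, they are not equivalent — no single phase factor reconciles the two unitaries.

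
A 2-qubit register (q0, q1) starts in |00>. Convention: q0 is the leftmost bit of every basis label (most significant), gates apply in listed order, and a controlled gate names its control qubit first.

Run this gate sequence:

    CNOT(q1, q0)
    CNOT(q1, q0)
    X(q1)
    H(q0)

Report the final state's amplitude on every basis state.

After the circuit, the state carries amplitude 0 on |00>, sqrt(2)/2 on |01>, 0 on |10>, sqrt(2)/2 on |11>. Key observation: the block from step 1 through step 2 cancels to the identity and can be dropped.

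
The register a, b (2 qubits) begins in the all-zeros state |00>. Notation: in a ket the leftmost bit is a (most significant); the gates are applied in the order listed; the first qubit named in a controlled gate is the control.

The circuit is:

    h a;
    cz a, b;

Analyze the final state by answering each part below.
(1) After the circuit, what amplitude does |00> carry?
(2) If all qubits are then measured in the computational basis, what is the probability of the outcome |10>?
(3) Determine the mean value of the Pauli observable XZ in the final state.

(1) The amplitude on |00> is sqrt(2)/2.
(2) The probability of measuring |10> is 1/2.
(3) The observable XZ averages to 1.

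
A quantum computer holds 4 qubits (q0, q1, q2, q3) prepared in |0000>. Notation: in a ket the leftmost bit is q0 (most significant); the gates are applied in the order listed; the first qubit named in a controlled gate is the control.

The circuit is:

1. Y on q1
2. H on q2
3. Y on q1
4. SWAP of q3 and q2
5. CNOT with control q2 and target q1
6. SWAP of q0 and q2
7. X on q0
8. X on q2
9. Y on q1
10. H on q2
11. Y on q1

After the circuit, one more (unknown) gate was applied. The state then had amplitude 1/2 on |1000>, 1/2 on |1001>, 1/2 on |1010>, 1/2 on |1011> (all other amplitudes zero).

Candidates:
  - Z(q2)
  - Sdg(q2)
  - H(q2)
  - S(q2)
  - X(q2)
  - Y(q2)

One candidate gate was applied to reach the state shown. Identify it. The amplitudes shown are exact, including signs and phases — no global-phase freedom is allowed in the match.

It was Z(q2) that produced the state shown.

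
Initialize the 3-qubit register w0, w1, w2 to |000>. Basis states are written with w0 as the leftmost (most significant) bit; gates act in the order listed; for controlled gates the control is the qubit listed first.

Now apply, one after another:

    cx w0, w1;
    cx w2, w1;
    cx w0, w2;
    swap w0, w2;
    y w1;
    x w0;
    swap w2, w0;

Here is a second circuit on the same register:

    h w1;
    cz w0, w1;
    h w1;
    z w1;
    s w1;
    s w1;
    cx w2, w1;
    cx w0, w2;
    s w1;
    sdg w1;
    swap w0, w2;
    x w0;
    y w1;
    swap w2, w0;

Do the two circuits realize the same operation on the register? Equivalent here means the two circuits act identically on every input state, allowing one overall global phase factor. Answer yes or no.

Yes: on every input state the two circuits agree up to one overall phase factor.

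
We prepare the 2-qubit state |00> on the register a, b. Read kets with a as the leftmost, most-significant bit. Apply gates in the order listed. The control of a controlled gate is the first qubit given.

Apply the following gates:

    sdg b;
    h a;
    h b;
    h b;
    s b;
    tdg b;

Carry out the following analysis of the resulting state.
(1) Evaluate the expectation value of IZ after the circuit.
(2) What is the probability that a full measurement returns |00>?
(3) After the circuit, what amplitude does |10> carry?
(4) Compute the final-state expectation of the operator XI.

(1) The expectation value of IZ is 1.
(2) A full measurement returns |00> with probability 1/2.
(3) The final state's coefficient on |10> equals sqrt(2)/2.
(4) The observable XI averages to 1.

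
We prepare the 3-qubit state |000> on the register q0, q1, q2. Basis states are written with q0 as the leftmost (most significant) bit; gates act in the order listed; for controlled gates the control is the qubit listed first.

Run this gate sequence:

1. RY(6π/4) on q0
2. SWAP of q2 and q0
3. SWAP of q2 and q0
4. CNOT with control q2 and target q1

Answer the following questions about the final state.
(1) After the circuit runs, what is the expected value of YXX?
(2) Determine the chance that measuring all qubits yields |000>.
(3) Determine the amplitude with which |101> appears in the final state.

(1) The observable YXX averages to 0. Key observation: the block from step 2 through step 3 cancels to the identity and can be dropped.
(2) Outcome |000> occurs with probability 1/2.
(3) |101> carries amplitude 0 in the final state.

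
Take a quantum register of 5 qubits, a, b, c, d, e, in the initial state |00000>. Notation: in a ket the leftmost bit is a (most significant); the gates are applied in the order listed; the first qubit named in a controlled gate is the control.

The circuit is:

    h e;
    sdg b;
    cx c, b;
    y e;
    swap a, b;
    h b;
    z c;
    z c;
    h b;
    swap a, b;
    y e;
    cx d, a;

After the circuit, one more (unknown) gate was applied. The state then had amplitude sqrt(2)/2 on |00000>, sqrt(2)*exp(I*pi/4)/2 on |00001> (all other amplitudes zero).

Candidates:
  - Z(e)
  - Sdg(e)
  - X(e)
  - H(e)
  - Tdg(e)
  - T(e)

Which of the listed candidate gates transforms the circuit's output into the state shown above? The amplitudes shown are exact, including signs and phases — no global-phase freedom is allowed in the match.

It was T(e) that produced the state shown. Key observation: gates 4-11 undo each other exactly, leaving only the rest of the circuit to track.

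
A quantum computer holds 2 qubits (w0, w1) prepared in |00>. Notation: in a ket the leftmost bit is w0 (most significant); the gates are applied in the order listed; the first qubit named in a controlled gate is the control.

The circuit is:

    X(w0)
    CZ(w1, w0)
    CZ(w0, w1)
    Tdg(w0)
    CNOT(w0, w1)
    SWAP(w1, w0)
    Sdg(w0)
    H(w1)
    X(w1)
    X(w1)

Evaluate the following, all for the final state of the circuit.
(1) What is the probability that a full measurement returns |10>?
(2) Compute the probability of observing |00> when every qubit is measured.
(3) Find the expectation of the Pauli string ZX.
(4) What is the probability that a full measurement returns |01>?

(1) Outcome |10> occurs with probability 1/2. Key observation: the block from step 9 through step 10 cancels to the identity and can be dropped.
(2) A full measurement returns |00> with probability 0.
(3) In the final state, ZX has expectation 1.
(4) Outcome |01> occurs with probability 0.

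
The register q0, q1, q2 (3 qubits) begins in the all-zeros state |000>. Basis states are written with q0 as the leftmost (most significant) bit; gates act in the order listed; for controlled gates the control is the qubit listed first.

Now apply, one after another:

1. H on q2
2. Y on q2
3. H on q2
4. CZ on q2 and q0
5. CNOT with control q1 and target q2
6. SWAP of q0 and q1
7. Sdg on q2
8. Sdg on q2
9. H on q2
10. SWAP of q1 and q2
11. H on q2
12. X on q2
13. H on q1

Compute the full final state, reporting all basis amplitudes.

After the circuit, the state carries amplitude sqrt(2)*I/2 on |010>, sqrt(2)*I/2 on |011>, and 0 on every other basis state.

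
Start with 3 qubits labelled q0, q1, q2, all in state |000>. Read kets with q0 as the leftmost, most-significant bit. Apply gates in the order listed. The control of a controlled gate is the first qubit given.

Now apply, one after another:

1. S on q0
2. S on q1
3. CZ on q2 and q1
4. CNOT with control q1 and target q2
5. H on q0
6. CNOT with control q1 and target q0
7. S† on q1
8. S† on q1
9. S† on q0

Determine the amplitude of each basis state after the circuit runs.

After the circuit, the state carries amplitude sqrt(2)/2 on |000>, -sqrt(2)*I/2 on |100>, and 0 on every other basis state.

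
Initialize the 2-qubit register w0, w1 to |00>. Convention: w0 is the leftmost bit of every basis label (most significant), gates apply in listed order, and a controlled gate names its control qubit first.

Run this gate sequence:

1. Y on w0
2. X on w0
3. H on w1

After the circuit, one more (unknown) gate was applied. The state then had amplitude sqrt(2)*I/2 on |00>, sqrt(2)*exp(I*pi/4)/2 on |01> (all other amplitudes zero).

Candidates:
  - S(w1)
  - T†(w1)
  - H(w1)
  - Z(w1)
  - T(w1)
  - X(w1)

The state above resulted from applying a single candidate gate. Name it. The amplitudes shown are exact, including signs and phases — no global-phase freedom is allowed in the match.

The unique candidate consistent with the amplitudes is T†(w1).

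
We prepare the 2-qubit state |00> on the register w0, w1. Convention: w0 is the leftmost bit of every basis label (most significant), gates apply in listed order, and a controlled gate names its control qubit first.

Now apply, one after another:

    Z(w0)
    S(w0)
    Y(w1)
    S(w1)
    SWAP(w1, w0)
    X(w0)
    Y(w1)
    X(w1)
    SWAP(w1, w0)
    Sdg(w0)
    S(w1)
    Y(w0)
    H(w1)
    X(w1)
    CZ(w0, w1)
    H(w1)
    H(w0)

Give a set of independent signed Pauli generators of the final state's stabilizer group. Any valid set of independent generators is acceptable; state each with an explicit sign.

One valid set of independent stabilizer generators is -XI, -IZ (any independent generating set of the same group is equally correct).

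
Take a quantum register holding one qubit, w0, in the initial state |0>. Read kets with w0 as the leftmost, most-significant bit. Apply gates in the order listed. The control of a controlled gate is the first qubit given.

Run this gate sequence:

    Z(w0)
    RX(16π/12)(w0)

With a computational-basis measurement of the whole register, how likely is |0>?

The probability of measuring |0> is 1/4.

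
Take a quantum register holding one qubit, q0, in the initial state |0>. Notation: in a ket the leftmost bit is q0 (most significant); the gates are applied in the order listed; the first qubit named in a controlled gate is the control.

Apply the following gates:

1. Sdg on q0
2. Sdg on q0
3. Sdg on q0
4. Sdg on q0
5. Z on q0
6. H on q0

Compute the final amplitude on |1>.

The final state's coefficient on |1> equals sqrt(2)/2.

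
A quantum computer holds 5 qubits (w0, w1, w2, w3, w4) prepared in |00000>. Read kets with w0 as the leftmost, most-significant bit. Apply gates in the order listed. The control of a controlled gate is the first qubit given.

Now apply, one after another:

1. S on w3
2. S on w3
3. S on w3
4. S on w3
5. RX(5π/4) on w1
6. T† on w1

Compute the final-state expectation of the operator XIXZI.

The observable XIXZI averages to 0. Key observation: steps 1-4 multiply out to the identity, so the circuit reduces to the remaining gates.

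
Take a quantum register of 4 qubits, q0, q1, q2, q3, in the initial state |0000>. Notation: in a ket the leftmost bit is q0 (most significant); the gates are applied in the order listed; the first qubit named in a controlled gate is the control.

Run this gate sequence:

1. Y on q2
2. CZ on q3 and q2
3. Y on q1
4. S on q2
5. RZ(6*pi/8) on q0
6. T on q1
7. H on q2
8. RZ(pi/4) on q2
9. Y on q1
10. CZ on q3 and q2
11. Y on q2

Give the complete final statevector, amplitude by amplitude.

After the circuit, the state carries amplitude -sqrt(2)*I/2 on |0000>, -sqrt(2)*exp(I*pi/4)/2 on |0010>, and 0 on every other basis state.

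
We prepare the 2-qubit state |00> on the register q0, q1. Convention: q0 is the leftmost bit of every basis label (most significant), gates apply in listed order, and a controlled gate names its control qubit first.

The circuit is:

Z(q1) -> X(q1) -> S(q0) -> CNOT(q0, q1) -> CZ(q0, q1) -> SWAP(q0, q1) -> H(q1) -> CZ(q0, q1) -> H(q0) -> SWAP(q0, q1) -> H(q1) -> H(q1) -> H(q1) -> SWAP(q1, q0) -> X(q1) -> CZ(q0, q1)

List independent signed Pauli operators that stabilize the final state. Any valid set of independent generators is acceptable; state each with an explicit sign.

The stabilizer group can be generated by +IX, -ZI, among other valid generating sets. Key observation: gates 11-12 undo each other exactly, leaving only the rest of the circuit to track.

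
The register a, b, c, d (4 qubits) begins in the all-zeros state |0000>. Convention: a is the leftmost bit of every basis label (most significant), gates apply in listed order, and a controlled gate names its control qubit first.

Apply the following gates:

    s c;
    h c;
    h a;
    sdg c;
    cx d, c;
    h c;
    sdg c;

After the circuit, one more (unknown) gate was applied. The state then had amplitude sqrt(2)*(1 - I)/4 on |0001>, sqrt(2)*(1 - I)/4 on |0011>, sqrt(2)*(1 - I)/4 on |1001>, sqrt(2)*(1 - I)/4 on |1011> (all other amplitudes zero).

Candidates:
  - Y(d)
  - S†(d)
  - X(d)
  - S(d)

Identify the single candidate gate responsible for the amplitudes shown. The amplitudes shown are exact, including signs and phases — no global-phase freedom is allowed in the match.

The applied gate was X(d).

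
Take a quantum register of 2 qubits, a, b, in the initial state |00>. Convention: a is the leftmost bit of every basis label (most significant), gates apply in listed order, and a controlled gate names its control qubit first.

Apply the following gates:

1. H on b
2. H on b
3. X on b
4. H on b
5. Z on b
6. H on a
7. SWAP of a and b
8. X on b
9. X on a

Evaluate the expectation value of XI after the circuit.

The observable XI averages to 1. Key observation: the block from step 2 through step 5 cancels to the identity and can be dropped.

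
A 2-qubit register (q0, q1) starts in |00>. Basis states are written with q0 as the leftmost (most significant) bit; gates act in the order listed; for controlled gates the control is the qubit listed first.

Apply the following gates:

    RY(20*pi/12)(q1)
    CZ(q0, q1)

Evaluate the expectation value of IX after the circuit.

In the final state, IX has expectation -sqrt(3)/2.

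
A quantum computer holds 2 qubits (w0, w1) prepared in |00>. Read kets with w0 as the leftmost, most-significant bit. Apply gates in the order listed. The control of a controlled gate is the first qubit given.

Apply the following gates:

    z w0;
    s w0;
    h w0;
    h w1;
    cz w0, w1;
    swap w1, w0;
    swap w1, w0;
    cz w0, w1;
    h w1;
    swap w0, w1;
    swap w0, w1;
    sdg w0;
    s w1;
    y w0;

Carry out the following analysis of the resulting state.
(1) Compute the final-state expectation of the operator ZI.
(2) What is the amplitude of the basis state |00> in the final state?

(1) In the final state, ZI has expectation 0. Key observation: the block from step 4 through step 9 cancels to the identity and can be dropped.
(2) |00> carries amplitude -sqrt(2)/2 in the final state.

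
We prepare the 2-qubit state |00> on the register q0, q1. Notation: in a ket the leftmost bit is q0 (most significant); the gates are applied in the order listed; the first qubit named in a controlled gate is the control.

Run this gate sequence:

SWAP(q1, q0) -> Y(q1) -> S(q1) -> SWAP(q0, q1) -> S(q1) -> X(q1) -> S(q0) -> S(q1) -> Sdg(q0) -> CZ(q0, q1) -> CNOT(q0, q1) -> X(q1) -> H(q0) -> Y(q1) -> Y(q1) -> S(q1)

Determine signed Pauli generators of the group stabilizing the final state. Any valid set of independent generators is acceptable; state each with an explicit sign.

The stabilizer group can be generated by -XI, -IZ, among other valid generating sets.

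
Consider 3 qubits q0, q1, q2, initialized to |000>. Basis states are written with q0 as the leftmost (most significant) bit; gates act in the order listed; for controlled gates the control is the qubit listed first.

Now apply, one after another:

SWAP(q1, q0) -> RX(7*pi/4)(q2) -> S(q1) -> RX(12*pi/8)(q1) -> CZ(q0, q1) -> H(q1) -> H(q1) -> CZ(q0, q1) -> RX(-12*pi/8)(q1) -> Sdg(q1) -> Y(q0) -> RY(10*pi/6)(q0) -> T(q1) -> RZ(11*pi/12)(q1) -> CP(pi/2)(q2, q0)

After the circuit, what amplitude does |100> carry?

The amplitude on |100> is sqrt(3*sqrt(2) + 6)*exp(I*pi/24)/4.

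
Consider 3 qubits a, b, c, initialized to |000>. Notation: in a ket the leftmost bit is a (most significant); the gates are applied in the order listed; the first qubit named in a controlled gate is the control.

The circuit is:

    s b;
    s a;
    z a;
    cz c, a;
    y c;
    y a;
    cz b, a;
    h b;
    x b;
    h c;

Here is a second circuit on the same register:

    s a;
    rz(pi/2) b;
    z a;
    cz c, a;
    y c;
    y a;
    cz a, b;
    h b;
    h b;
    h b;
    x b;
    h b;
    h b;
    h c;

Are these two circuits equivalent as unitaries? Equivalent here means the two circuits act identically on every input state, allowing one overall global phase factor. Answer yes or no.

Yes, they are equivalent — the unitaries differ by at most a global phase.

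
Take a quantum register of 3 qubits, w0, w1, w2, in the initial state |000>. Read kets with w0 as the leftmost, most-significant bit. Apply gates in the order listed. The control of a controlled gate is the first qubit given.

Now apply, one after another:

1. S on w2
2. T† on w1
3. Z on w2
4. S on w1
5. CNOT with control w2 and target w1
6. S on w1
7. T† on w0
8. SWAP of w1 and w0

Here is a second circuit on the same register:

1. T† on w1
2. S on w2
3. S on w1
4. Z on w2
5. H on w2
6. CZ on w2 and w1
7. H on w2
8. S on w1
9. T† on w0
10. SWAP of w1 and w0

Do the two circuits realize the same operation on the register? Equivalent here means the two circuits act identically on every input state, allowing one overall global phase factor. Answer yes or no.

No, they are not equivalent — no single phase factor reconciles the two unitaries.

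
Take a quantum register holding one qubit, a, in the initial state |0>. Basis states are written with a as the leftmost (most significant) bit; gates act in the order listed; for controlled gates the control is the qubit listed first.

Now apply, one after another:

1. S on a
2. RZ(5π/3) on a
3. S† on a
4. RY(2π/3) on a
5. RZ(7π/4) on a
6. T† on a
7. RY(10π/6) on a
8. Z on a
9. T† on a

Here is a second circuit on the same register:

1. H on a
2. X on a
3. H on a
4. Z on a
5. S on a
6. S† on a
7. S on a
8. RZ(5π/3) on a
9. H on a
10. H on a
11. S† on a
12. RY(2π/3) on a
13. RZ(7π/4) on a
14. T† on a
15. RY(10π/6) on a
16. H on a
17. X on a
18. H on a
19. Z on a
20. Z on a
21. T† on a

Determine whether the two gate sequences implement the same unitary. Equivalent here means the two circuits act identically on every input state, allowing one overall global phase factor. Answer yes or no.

Yes, they are equivalent — the unitaries differ by at most a global phase.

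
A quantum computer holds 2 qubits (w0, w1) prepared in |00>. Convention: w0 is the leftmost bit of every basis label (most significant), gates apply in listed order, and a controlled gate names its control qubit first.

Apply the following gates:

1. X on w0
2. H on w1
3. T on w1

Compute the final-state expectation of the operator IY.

In the final state, IY has expectation sqrt(2)/2.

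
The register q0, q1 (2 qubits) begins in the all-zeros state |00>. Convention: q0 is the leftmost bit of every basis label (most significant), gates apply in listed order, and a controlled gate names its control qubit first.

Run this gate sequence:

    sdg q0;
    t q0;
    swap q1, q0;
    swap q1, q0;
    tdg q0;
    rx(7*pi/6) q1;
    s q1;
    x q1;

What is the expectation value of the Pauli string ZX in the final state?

In the final state, ZX has expectation -1/2.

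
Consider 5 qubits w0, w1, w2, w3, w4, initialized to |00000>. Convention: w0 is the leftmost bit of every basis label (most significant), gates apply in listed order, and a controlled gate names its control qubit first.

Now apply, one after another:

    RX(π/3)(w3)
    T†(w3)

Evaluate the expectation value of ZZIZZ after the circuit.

The expectation value of ZZIZZ is 1/2.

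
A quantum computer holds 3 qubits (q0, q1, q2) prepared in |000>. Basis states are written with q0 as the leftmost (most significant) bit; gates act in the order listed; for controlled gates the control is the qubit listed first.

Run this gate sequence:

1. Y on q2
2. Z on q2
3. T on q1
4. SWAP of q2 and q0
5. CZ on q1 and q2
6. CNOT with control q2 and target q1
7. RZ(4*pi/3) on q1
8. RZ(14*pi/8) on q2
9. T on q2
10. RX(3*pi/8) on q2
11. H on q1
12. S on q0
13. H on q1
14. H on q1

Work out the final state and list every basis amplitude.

The final amplitudes are 0 on |000>, 0 on |001>, 0 on |010>, 0 on |011>, sqrt(2)*exp(11*I*pi/24)*cos(3*pi/16)/2 on |100>, -sqrt(2)*exp(23*I*pi/24)*sin(3*pi/16)/2 on |101>, sqrt(2)*exp(11*I*pi/24)*cos(3*pi/16)/2 on |110>, -sqrt(2)*exp(23*I*pi/24)*sin(3*pi/16)/2 on |111>.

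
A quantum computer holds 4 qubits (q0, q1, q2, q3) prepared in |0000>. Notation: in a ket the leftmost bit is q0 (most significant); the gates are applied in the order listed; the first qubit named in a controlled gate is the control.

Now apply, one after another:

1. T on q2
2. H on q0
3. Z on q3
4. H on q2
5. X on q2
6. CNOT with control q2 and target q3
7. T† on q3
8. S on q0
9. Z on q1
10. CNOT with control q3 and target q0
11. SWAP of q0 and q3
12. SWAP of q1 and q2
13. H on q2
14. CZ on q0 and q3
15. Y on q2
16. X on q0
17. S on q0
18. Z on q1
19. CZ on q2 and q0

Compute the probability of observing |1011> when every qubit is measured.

Outcome |1011> occurs with probability 1/8.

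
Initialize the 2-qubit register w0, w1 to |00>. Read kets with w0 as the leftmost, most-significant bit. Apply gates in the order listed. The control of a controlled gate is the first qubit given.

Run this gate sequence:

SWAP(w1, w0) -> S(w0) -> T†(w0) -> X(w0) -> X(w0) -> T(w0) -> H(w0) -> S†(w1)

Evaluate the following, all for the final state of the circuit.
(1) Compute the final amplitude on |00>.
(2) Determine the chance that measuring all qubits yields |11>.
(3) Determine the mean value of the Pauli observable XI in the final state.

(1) The final state's coefficient on |00> equals sqrt(2)/2. Key observation: steps 3-6 multiply out to the identity, so the circuit reduces to the remaining gates.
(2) A full measurement returns |11> with probability 0.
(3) The observable XI averages to 1.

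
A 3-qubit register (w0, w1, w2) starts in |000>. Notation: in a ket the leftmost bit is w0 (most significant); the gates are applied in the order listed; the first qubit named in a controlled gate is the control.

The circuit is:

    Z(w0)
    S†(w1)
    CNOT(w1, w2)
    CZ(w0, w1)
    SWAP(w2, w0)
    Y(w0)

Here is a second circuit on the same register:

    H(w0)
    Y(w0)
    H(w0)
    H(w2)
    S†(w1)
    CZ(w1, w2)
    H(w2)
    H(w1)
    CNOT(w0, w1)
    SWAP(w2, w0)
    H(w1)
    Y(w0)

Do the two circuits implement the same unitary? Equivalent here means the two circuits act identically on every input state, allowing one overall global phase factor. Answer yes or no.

No, they are not equivalent — no single phase factor reconciles the two unitaries.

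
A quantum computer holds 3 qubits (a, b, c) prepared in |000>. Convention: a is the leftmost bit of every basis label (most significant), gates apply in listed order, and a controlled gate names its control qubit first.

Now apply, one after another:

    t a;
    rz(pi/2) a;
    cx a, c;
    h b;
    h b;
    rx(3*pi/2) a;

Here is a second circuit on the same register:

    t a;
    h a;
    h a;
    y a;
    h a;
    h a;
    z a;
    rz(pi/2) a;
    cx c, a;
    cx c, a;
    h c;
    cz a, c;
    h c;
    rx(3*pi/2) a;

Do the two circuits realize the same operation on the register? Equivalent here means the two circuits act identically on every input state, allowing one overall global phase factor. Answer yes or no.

No — the two circuits implement different unitaries, even allowing a global phase.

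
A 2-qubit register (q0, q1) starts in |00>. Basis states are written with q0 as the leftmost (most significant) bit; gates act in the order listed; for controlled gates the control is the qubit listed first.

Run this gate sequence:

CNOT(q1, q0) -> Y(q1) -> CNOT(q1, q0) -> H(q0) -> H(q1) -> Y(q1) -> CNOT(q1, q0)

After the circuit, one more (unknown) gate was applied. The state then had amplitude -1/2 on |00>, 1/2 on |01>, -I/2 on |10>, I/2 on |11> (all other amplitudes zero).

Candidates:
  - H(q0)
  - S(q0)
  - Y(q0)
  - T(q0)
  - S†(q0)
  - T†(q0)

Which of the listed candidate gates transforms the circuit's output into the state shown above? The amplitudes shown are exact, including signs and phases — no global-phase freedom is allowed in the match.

The applied gate was S†(q0).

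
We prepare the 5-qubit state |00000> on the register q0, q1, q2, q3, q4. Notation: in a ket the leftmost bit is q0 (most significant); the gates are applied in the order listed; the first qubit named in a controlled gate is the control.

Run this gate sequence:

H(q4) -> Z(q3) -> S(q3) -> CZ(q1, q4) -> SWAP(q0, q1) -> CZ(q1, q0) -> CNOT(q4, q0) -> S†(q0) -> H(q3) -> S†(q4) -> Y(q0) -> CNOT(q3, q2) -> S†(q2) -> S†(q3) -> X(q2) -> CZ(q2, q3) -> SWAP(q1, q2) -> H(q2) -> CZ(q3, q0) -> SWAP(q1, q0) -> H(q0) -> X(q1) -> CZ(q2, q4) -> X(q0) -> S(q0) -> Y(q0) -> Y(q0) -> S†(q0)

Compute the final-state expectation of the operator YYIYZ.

The expectation value of YYIYZ is 0. Key observation: gates 25-28 undo each other exactly, leaving only the rest of the circuit to track.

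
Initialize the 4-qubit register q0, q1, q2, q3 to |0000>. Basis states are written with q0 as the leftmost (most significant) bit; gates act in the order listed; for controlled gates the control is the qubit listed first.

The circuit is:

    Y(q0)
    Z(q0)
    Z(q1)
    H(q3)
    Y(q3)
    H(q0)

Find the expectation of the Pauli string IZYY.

The expectation value of IZYY is 0.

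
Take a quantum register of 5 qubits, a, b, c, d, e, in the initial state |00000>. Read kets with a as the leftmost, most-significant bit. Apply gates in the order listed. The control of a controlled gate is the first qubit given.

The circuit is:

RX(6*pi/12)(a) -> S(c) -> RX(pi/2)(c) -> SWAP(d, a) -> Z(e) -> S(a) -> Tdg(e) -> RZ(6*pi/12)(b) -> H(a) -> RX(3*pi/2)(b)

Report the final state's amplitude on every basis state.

The resulting statevector has amplitude exp(3*I*pi/4)/4 on |00000>, 0 on |00001>, exp(I*pi/4)/4 on |00010>, 0 on |00011>, exp(I*pi/4)/4 on |00100>, 0 on |00101>, -exp(3*I*pi/4)/4 on |00110>, 0 on |00111>, -exp(I*pi/4)/4 on |01000>, 0 on |01001>, exp(3*I*pi/4)/4 on |01010>, 0 on |01011>, exp(3*I*pi/4)/4 on |01100>, 0 on |01101>, exp(I*pi/4)/4 on |01110>, 0 on |01111>, exp(3*I*pi/4)/4 on |10000>, 0 on |10001>, exp(I*pi/4)/4 on |10010>, 0 on |10011>, exp(I*pi/4)/4 on |10100>, 0 on |10101>, -exp(3*I*pi/4)/4 on |10110>, 0 on |10111>, -exp(I*pi/4)/4 on |11000>, 0 on |11001>, exp(3*I*pi/4)/4 on |11010>, 0 on |11011>, exp(3*I*pi/4)/4 on |11100>, 0 on |11101>, exp(I*pi/4)/4 on |11110>, 0 on |11111>.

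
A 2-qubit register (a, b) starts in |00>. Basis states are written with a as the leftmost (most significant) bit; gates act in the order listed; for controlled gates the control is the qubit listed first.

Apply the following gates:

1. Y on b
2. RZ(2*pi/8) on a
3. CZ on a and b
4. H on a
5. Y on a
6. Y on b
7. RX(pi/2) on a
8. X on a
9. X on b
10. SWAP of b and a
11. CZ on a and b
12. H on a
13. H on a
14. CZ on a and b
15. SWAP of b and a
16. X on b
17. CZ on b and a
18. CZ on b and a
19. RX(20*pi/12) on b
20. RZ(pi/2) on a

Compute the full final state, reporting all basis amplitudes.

After the circuit, the state carries amplitude sqrt(3)*(-1 + I)*exp(5*I*pi/8)/4 on |00>, (1 - I)*exp(I*pi/8)/4 on |01>, sqrt(3)*(-1 + I)*exp(I*pi/8)/4 on |10>, (-1 - I)*exp(I*pi/8)/4 on |11>. Key observation: gates 9-16 undo each other exactly, leaving only the rest of the circuit to track.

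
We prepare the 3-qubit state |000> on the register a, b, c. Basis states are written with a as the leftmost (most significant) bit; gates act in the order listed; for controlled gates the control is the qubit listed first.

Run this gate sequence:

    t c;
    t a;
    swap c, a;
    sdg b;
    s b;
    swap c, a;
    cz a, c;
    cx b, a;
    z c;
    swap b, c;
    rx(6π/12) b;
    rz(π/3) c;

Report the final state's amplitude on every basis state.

The final amplitudes are -sqrt(2)*exp(5*I*pi/6)/2 on |000>, -sqrt(2)*exp(I*pi/3)/2 on |010>, and 0 on every other basis state.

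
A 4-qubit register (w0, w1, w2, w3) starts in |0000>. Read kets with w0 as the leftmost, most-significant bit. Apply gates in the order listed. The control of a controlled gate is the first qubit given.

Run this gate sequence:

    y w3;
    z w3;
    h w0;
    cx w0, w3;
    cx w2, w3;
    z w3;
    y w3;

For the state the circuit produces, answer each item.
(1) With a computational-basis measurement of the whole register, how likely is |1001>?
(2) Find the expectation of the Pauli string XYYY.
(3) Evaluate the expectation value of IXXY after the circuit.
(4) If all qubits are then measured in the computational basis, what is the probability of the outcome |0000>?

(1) Outcome |1001> occurs with probability 1/2.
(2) The expectation value of XYYY is 0.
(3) The observable IXXY averages to 0.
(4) The probability of measuring |0000> is 1/2.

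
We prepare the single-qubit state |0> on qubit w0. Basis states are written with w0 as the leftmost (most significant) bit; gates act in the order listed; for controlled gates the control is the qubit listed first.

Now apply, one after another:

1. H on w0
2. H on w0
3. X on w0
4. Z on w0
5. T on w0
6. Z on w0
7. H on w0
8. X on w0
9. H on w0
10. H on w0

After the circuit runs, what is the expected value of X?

The observable X averages to -1.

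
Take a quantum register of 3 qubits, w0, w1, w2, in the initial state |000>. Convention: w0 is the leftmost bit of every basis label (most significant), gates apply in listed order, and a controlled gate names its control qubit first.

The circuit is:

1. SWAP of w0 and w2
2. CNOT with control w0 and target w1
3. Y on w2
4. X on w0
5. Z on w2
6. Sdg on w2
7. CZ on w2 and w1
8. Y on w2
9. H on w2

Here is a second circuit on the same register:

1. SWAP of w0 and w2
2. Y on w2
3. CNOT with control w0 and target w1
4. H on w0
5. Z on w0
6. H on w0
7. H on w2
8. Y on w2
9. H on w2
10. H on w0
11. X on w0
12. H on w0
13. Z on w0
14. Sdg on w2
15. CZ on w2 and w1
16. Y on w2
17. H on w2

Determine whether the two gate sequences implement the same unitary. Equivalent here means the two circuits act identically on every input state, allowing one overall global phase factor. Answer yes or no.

No: there is an input state on which the two circuits produce genuinely different outputs (not merely differing by a phase).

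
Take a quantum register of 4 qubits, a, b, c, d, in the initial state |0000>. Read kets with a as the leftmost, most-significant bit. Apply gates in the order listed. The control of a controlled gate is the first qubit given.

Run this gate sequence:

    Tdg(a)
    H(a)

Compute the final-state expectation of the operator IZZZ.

The observable IZZZ averages to 1.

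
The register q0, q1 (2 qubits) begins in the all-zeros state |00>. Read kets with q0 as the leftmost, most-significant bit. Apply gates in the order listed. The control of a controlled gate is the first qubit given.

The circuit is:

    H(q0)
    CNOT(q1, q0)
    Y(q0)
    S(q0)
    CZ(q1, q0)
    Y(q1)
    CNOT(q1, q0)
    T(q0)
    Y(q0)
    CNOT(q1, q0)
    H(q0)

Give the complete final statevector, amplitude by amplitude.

After the circuit, the state carries amplitude 0 on |00>, 1/2 - exp(3*I*pi/4)/2 on |01>, 0 on |10>, 1/2 + exp(3*I*pi/4)/2 on |11>.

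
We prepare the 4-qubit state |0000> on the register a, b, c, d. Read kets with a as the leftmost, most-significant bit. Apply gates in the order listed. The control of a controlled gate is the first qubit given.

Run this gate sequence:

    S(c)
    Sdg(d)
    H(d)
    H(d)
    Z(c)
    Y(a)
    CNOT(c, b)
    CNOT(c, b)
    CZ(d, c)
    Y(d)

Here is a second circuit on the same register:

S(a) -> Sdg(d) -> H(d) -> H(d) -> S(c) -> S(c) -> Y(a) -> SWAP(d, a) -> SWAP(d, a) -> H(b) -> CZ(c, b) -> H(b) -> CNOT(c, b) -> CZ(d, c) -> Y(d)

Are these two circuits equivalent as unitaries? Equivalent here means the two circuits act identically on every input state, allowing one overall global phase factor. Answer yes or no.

No — the two circuits implement different unitaries, even allowing a global phase.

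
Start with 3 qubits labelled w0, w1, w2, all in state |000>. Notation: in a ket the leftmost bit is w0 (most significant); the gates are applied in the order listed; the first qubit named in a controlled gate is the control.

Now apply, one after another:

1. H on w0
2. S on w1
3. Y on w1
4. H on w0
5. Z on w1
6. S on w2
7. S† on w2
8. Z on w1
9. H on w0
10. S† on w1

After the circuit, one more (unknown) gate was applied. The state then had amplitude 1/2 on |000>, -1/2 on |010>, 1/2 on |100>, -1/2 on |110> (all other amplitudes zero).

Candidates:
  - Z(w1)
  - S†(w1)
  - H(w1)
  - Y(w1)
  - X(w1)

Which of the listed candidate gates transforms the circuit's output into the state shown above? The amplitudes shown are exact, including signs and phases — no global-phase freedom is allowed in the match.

It was H(w1) that produced the state shown. Key observation: gates 4-9 undo each other exactly, leaving only the rest of the circuit to track.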